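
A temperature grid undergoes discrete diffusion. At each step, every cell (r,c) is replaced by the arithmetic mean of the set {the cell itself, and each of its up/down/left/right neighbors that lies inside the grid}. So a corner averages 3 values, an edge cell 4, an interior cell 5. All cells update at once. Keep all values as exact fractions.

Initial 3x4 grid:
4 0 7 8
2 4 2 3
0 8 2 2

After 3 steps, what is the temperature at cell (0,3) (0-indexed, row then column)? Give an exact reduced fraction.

Answer: 1039/240

Derivation:
Step 1: cell (0,3) = 6
Step 2: cell (0,3) = 14/3
Step 3: cell (0,3) = 1039/240
Full grid after step 3:
  1057/360 86/25 601/150 1039/240
  21473/7200 9847/3000 22229/6000 55591/14400
  3331/1080 5867/1800 3031/900 7451/2160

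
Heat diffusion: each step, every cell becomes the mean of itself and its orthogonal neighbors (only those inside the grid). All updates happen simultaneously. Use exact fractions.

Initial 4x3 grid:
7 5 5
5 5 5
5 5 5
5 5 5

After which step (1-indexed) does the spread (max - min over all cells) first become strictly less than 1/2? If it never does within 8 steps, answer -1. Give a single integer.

Answer: 3

Derivation:
Step 1: max=17/3, min=5, spread=2/3
Step 2: max=50/9, min=5, spread=5/9
Step 3: max=581/108, min=5, spread=41/108
  -> spread < 1/2 first at step 3
Step 4: max=69017/12960, min=5, spread=4217/12960
Step 5: max=4097149/777600, min=18079/3600, spread=38417/155520
Step 6: max=244480211/46656000, min=362597/72000, spread=1903471/9331200
Step 7: max=14597789089/2799360000, min=10915759/2160000, spread=18038617/111974400
Step 8: max=873076182851/167961600000, min=984926759/194400000, spread=883978523/6718464000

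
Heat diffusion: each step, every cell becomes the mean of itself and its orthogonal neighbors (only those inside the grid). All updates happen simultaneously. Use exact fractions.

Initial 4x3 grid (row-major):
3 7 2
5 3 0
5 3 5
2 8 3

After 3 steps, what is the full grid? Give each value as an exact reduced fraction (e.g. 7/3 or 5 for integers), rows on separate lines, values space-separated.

After step 1:
  5 15/4 3
  4 18/5 5/2
  15/4 24/5 11/4
  5 4 16/3
After step 2:
  17/4 307/80 37/12
  327/80 373/100 237/80
  351/80 189/50 923/240
  17/4 287/60 145/36
After step 3:
  487/120 17881/4800 593/180
  3291/800 7359/2000 8173/2400
  3301/800 3079/750 26309/7200
  3221/720 15157/3600 9113/2160

Answer: 487/120 17881/4800 593/180
3291/800 7359/2000 8173/2400
3301/800 3079/750 26309/7200
3221/720 15157/3600 9113/2160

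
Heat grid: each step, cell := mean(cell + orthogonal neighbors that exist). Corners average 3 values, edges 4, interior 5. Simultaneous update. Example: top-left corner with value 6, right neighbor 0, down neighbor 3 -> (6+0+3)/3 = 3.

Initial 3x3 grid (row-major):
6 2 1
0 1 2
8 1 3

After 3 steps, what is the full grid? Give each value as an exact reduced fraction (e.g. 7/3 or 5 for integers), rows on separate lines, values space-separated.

After step 1:
  8/3 5/2 5/3
  15/4 6/5 7/4
  3 13/4 2
After step 2:
  107/36 241/120 71/36
  637/240 249/100 397/240
  10/3 189/80 7/3
After step 3:
  5497/2160 16997/7200 4057/2160
  41219/14400 13403/6000 30419/14400
  167/60 12623/4800 127/60

Answer: 5497/2160 16997/7200 4057/2160
41219/14400 13403/6000 30419/14400
167/60 12623/4800 127/60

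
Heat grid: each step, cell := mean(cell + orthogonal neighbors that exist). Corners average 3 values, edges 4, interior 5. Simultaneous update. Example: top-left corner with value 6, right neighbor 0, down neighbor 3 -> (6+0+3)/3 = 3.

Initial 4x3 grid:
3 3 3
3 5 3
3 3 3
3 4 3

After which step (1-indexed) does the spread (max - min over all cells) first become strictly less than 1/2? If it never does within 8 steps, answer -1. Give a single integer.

Answer: 2

Derivation:
Step 1: max=18/5, min=3, spread=3/5
Step 2: max=7/2, min=115/36, spread=11/36
  -> spread < 1/2 first at step 2
Step 3: max=4043/1200, min=9373/2880, spread=1651/14400
Step 4: max=8021/2400, min=84863/25920, spread=8819/129600
Step 5: max=35843/10800, min=6813761/2073600, spread=13619/414720
Step 6: max=28635209/8640000, min=61469431/18662400, spread=9565511/466560000
Step 7: max=4119068779/1244160000, min=24609823049/7464960000, spread=836717/59719680
Step 8: max=37049290589/11197440000, min=221668553359/67184640000, spread=25087607/2687385600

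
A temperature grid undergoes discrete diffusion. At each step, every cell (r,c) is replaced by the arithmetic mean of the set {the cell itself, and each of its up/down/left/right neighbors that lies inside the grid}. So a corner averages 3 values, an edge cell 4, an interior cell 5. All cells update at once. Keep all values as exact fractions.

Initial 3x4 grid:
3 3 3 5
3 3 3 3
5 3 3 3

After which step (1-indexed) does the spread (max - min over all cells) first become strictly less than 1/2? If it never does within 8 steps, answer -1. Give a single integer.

Answer: 2

Derivation:
Step 1: max=11/3, min=3, spread=2/3
Step 2: max=32/9, min=25/8, spread=31/72
  -> spread < 1/2 first at step 2
Step 3: max=365/108, min=115/36, spread=5/27
Step 4: max=43097/12960, min=2581/800, spread=803/8100
Step 5: max=2559013/777600, min=840871/259200, spread=91/1944
Step 6: max=152851067/46656000, min=21075881/6480000, spread=5523619/233280000
Step 7: max=9149092753/2799360000, min=1012921417/311040000, spread=205/17496
Step 8: max=548321702627/167961600000, min=182445834209/55987200000, spread=4921/839808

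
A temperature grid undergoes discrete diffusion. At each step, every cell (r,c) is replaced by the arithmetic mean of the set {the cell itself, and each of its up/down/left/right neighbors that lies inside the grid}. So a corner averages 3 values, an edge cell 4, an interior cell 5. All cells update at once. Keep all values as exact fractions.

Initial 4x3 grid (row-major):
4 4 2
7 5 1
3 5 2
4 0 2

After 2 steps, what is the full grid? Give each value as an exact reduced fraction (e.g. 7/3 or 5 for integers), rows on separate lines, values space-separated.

Answer: 9/2 929/240 103/36
189/40 92/25 44/15
89/24 87/25 7/3
59/18 113/48 79/36

Derivation:
After step 1:
  5 15/4 7/3
  19/4 22/5 5/2
  19/4 3 5/2
  7/3 11/4 4/3
After step 2:
  9/2 929/240 103/36
  189/40 92/25 44/15
  89/24 87/25 7/3
  59/18 113/48 79/36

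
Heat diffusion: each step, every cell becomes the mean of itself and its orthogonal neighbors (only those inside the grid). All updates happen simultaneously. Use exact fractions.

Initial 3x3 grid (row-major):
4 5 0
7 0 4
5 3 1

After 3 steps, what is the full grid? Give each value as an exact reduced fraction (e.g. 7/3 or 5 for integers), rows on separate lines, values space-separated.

Answer: 8633/2160 44401/14400 1013/360
13369/3600 6779/2000 34601/14400
937/240 43001/14400 2939/1080

Derivation:
After step 1:
  16/3 9/4 3
  4 19/5 5/4
  5 9/4 8/3
After step 2:
  139/36 863/240 13/6
  68/15 271/100 643/240
  15/4 823/240 37/18
After step 3:
  8633/2160 44401/14400 1013/360
  13369/3600 6779/2000 34601/14400
  937/240 43001/14400 2939/1080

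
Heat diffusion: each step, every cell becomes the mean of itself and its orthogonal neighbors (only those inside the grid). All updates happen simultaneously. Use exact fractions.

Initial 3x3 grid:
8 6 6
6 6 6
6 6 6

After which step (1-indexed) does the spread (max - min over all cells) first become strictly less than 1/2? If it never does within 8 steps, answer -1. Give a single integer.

Step 1: max=20/3, min=6, spread=2/3
Step 2: max=59/9, min=6, spread=5/9
Step 3: max=689/108, min=6, spread=41/108
  -> spread < 1/2 first at step 3
Step 4: max=41011/6480, min=1091/180, spread=347/1296
Step 5: max=2439737/388800, min=10957/1800, spread=2921/15552
Step 6: max=145796539/23328000, min=1321483/216000, spread=24611/186624
Step 7: max=8716802033/1399680000, min=29816741/4860000, spread=207329/2239488
Step 8: max=521914752451/83980800000, min=1594001599/259200000, spread=1746635/26873856

Answer: 3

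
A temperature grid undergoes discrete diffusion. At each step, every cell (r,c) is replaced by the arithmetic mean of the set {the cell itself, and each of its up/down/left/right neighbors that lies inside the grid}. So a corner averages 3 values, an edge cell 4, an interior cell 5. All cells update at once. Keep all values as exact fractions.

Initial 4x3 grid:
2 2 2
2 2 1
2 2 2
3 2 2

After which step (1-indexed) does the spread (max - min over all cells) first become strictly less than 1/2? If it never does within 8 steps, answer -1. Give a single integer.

Step 1: max=7/3, min=5/3, spread=2/3
Step 2: max=41/18, min=209/120, spread=193/360
Step 3: max=473/216, min=1949/1080, spread=52/135
  -> spread < 1/2 first at step 3
Step 4: max=276901/129600, min=59759/32400, spread=7573/25920
Step 5: max=16332569/7776000, min=907129/486000, spread=363701/1555200
Step 6: max=966811711/466560000, min=110210167/58320000, spread=681043/3732480
Step 7: max=57455242949/27993600000, min=1667903957/874800000, spread=163292653/1119744000
Step 8: max=3420960434191/1679616000000, min=201661789301/104976000000, spread=1554974443/13436928000

Answer: 3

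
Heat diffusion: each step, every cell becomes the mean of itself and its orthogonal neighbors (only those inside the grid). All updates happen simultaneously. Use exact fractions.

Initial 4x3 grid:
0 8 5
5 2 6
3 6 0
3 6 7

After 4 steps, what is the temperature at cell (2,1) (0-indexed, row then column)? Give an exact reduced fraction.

Step 1: cell (2,1) = 17/5
Step 2: cell (2,1) = 233/50
Step 3: cell (2,1) = 24119/6000
Step 4: cell (2,1) = 394399/90000
Full grid after step 4:
  520951/129600 3799549/864000 568801/129600
  896591/216000 1482221/360000 488233/108000
  96599/24000 394399/90000 465133/108000
  7783/1800 1850437/432000 293063/64800

Answer: 394399/90000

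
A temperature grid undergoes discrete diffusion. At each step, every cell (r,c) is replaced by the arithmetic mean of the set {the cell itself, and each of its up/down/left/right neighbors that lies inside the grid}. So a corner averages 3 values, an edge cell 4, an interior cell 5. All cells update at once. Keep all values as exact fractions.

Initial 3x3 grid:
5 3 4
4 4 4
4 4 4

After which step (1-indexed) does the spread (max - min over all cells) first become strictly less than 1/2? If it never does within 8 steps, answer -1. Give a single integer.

Answer: 2

Derivation:
Step 1: max=17/4, min=11/3, spread=7/12
Step 2: max=49/12, min=58/15, spread=13/60
  -> spread < 1/2 first at step 2
Step 3: max=19427/4800, min=523/135, spread=7483/43200
Step 4: max=173857/43200, min=423779/108000, spread=21727/216000
Step 5: max=23042681/5760000, min=3820289/972000, spread=10906147/155520000
Step 6: max=621374713/155520000, min=460359941/116640000, spread=36295/746496
Step 7: max=37192562411/9331200000, min=6913884163/1749600000, spread=305773/8957952
Step 8: max=2229426305617/559872000000, min=1662007420619/419904000000, spread=2575951/107495424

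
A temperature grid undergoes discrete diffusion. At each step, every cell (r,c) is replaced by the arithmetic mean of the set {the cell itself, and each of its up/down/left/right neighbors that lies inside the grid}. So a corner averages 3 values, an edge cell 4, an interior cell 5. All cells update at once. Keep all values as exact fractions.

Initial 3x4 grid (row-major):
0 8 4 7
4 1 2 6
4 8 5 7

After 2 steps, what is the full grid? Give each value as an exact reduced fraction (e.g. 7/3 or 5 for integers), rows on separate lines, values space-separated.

Answer: 19/6 171/40 533/120 197/36
971/240 91/25 489/100 623/120
145/36 299/60 49/10 17/3

Derivation:
After step 1:
  4 13/4 21/4 17/3
  9/4 23/5 18/5 11/2
  16/3 9/2 11/2 6
After step 2:
  19/6 171/40 533/120 197/36
  971/240 91/25 489/100 623/120
  145/36 299/60 49/10 17/3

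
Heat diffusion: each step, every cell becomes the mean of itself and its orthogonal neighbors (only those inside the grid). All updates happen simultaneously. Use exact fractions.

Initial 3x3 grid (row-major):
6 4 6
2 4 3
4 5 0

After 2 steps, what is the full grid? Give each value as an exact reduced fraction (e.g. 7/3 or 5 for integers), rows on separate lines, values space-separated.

After step 1:
  4 5 13/3
  4 18/5 13/4
  11/3 13/4 8/3
After step 2:
  13/3 127/30 151/36
  229/60 191/50 277/80
  131/36 791/240 55/18

Answer: 13/3 127/30 151/36
229/60 191/50 277/80
131/36 791/240 55/18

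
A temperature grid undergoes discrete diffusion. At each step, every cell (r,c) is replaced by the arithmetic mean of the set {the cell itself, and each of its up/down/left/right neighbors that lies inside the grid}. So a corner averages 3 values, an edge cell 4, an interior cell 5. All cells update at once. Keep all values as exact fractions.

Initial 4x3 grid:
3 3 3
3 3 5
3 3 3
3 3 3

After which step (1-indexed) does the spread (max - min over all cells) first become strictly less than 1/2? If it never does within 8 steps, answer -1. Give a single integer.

Answer: 3

Derivation:
Step 1: max=11/3, min=3, spread=2/3
Step 2: max=211/60, min=3, spread=31/60
Step 3: max=1831/540, min=3, spread=211/540
  -> spread < 1/2 first at step 3
Step 4: max=178897/54000, min=2747/900, spread=14077/54000
Step 5: max=1598407/486000, min=165683/54000, spread=5363/24300
Step 6: max=47480809/14580000, min=92869/30000, spread=93859/583200
Step 7: max=2834674481/874800000, min=151136467/48600000, spread=4568723/34992000
Step 8: max=169244435629/52488000000, min=4555618889/1458000000, spread=8387449/83980800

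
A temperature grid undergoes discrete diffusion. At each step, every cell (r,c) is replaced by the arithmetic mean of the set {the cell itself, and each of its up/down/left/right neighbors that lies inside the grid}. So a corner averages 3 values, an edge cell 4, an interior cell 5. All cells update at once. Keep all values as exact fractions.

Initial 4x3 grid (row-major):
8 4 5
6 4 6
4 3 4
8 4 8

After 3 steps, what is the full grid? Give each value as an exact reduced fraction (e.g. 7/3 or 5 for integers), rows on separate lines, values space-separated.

Answer: 242/45 24691/4800 403/80
12403/2400 629/125 5839/1200
37229/7200 14711/3000 4513/900
5569/1080 75143/14400 11003/2160

Derivation:
After step 1:
  6 21/4 5
  11/2 23/5 19/4
  21/4 19/5 21/4
  16/3 23/4 16/3
After step 2:
  67/12 417/80 5
  427/80 239/50 49/10
  1193/240 493/100 287/60
  49/9 1213/240 49/9
After step 3:
  242/45 24691/4800 403/80
  12403/2400 629/125 5839/1200
  37229/7200 14711/3000 4513/900
  5569/1080 75143/14400 11003/2160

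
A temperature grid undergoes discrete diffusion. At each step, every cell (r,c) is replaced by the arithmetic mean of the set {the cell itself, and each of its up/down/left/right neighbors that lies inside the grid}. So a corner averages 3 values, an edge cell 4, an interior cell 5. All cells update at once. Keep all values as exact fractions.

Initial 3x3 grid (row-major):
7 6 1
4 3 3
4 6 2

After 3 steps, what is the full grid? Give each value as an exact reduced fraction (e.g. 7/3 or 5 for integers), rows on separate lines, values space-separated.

After step 1:
  17/3 17/4 10/3
  9/2 22/5 9/4
  14/3 15/4 11/3
After step 2:
  173/36 353/80 59/18
  577/120 383/100 273/80
  155/36 989/240 29/9
After step 3:
  10099/2160 19591/4800 3997/1080
  31949/7200 24701/6000 5497/1600
  9529/2160 55723/14400 484/135

Answer: 10099/2160 19591/4800 3997/1080
31949/7200 24701/6000 5497/1600
9529/2160 55723/14400 484/135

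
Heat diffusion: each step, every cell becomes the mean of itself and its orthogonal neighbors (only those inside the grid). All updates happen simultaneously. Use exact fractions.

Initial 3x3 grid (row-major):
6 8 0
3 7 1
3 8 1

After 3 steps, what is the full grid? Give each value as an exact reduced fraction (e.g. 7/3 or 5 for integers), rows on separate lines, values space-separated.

Answer: 2731/540 64913/14400 473/120
70363/14400 6739/1500 53713/14400
5177/1080 20621/4800 1033/270

Derivation:
After step 1:
  17/3 21/4 3
  19/4 27/5 9/4
  14/3 19/4 10/3
After step 2:
  47/9 1159/240 7/2
  1229/240 112/25 839/240
  85/18 363/80 31/9
After step 3:
  2731/540 64913/14400 473/120
  70363/14400 6739/1500 53713/14400
  5177/1080 20621/4800 1033/270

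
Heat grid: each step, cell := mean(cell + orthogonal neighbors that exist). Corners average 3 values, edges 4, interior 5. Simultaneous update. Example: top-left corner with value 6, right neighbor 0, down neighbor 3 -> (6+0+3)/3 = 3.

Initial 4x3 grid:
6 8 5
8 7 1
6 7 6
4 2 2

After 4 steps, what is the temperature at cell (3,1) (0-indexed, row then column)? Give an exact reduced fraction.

Step 1: cell (3,1) = 15/4
Step 2: cell (3,1) = 1001/240
Step 3: cell (3,1) = 63691/14400
Step 4: cell (3,1) = 3978689/864000
Full grid after step 4:
  408413/64800 858959/144000 90097/16200
  325709/54000 14169/2500 1129711/216000
  97673/18000 1824061/360000 1018451/216000
  212827/43200 3978689/864000 564331/129600

Answer: 3978689/864000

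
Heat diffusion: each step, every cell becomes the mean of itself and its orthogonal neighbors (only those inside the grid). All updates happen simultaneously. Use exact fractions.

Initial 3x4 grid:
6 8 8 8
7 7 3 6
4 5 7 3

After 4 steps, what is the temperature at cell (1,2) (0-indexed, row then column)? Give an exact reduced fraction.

Step 1: cell (1,2) = 31/5
Step 2: cell (1,2) = 569/100
Step 3: cell (1,2) = 36271/6000
Step 4: cell (1,2) = 1065877/180000
Full grid after step 4:
  8719/1350 230729/36000 689197/108000 100253/16200
  1321709/216000 1102277/180000 1065877/180000 638327/108000
  380387/64800 1232249/216000 1218269/216000 357737/64800

Answer: 1065877/180000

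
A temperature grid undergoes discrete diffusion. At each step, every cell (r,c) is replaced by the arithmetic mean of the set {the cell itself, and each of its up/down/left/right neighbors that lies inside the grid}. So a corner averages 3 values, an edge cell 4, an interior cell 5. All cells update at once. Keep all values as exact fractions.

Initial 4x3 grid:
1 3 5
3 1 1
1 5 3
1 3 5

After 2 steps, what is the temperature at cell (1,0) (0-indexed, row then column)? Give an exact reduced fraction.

Step 1: cell (1,0) = 3/2
Step 2: cell (1,0) = 67/30
Full grid after step 2:
  19/9 313/120 8/3
  67/30 117/50 29/10
  31/15 147/50 46/15
  23/9 343/120 32/9

Answer: 67/30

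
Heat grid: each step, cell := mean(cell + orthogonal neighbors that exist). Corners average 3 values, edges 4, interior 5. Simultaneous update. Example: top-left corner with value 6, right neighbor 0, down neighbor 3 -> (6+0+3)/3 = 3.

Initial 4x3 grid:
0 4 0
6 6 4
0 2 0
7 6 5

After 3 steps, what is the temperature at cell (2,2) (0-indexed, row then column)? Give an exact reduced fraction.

Step 1: cell (2,2) = 11/4
Step 2: cell (2,2) = 703/240
Step 3: cell (2,2) = 24397/7200
Full grid after step 3:
  7049/2160 2353/800 6379/2160
  23537/7200 3341/1000 20887/7200
  27347/7200 1713/500 24397/7200
  8483/2160 4757/1200 7693/2160

Answer: 24397/7200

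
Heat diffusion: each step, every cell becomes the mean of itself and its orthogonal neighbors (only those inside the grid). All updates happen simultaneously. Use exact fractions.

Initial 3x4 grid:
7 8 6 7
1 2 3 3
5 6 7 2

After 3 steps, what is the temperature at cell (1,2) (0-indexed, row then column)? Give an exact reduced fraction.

Answer: 6929/1500

Derivation:
Step 1: cell (1,2) = 21/5
Step 2: cell (1,2) = 449/100
Step 3: cell (1,2) = 6929/1500
Full grid after step 3:
  1043/216 36137/7200 36197/7200 5281/1080
  64819/14400 1721/375 6929/1500 64519/14400
  619/144 1759/400 1303/300 3079/720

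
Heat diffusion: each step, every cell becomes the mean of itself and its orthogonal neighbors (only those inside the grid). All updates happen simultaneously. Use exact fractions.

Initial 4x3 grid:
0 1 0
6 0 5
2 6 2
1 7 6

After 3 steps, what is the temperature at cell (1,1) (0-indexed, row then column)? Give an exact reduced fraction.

Step 1: cell (1,1) = 18/5
Step 2: cell (1,1) = 11/5
Step 3: cell (1,1) = 343/120
Full grid after step 3:
  1169/540 5117/2880 1537/720
  3517/1440 343/120 617/240
  5101/1440 4159/1200 473/120
  8159/2160 3101/720 171/40

Answer: 343/120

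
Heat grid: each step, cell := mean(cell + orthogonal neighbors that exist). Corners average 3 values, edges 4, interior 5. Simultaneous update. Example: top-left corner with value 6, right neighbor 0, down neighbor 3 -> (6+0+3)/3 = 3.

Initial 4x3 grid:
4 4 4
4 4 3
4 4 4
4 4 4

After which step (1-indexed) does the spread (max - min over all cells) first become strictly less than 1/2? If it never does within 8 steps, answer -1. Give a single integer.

Answer: 1

Derivation:
Step 1: max=4, min=11/3, spread=1/3
  -> spread < 1/2 first at step 1
Step 2: max=4, min=449/120, spread=31/120
Step 3: max=4, min=4109/1080, spread=211/1080
Step 4: max=7153/1800, min=415103/108000, spread=14077/108000
Step 5: max=428317/108000, min=3747593/972000, spread=5363/48600
Step 6: max=237131/60000, min=112899191/29160000, spread=93859/1166400
Step 7: max=383463533/97200000, min=6788125519/1749600000, spread=4568723/69984000
Step 8: max=11482381111/2916000000, min=408123564371/104976000000, spread=8387449/167961600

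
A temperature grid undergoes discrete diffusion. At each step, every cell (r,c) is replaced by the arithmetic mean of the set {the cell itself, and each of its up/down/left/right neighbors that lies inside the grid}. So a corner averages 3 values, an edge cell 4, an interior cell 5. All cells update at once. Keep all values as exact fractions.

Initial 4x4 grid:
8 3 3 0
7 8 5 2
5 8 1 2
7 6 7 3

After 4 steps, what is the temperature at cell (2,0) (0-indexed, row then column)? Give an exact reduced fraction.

Answer: 17477/2880

Derivation:
Step 1: cell (2,0) = 27/4
Step 2: cell (2,0) = 507/80
Step 3: cell (2,0) = 15263/2400
Step 4: cell (2,0) = 17477/2880
Full grid after step 4:
  30883/5400 361967/72000 828157/216000 100553/32400
  429637/72000 39163/7500 366761/90000 691537/216000
  17477/2880 41401/7500 130123/30000 52279/14400
  33107/5400 79627/14400 67163/14400 8407/2160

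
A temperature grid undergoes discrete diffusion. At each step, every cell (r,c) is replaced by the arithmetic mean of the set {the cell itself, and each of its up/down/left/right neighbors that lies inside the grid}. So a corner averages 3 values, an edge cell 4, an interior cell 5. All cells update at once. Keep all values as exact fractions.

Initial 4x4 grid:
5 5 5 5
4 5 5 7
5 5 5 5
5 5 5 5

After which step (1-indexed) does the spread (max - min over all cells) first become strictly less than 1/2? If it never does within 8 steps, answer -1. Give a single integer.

Step 1: max=17/3, min=14/3, spread=1
Step 2: max=331/60, min=569/120, spread=31/40
Step 3: max=2911/540, min=5189/1080, spread=211/360
Step 4: max=286357/54000, min=525101/108000, spread=15871/36000
  -> spread < 1/2 first at step 4
Step 5: max=2557267/486000, min=4766861/972000, spread=115891/324000
Step 6: max=19014679/3645000, min=479129969/97200000, spread=83784413/291600000
Step 7: max=2270756611/437400000, min=4814910463/972000000, spread=2080938053/8748000000
Step 8: max=33897341339/6561000000, min=144969437959/29160000000, spread=51168711929/262440000000

Answer: 4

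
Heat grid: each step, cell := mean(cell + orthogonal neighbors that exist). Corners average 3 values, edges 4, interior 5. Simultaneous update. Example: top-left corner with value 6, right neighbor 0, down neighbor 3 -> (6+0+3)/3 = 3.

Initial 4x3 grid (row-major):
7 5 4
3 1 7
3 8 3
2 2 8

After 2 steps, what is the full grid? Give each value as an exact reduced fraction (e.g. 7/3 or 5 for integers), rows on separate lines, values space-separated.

After step 1:
  5 17/4 16/3
  7/2 24/5 15/4
  4 17/5 13/2
  7/3 5 13/3
After step 2:
  17/4 1163/240 40/9
  173/40 197/50 1223/240
  397/120 237/50 1079/240
  34/9 113/30 95/18

Answer: 17/4 1163/240 40/9
173/40 197/50 1223/240
397/120 237/50 1079/240
34/9 113/30 95/18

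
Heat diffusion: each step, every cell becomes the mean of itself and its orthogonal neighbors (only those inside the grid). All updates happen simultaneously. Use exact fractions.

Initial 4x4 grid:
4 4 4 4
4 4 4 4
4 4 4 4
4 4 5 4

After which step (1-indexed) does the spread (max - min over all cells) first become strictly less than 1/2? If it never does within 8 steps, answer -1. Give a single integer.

Answer: 1

Derivation:
Step 1: max=13/3, min=4, spread=1/3
  -> spread < 1/2 first at step 1
Step 2: max=511/120, min=4, spread=31/120
Step 3: max=4531/1080, min=4, spread=211/1080
Step 4: max=448843/108000, min=4, spread=16843/108000
Step 5: max=4026643/972000, min=36079/9000, spread=130111/972000
Step 6: max=120282367/29160000, min=2167159/540000, spread=3255781/29160000
Step 7: max=3599553691/874800000, min=2171107/540000, spread=82360351/874800000
Step 8: max=107727316891/26244000000, min=391306441/97200000, spread=2074577821/26244000000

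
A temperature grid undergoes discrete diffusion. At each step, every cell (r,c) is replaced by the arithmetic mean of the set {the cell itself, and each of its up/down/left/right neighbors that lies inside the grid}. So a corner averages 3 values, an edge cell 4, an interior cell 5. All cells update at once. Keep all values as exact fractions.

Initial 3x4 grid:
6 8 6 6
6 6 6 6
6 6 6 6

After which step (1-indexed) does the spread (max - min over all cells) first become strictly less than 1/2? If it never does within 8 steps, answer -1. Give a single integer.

Answer: 3

Derivation:
Step 1: max=20/3, min=6, spread=2/3
Step 2: max=391/60, min=6, spread=31/60
Step 3: max=3451/540, min=6, spread=211/540
  -> spread < 1/2 first at step 3
Step 4: max=340897/54000, min=5447/900, spread=14077/54000
Step 5: max=3056407/486000, min=327683/54000, spread=5363/24300
Step 6: max=91220809/14580000, min=182869/30000, spread=93859/583200
Step 7: max=5459074481/874800000, min=296936467/48600000, spread=4568723/34992000
Step 8: max=326708435629/52488000000, min=8929618889/1458000000, spread=8387449/83980800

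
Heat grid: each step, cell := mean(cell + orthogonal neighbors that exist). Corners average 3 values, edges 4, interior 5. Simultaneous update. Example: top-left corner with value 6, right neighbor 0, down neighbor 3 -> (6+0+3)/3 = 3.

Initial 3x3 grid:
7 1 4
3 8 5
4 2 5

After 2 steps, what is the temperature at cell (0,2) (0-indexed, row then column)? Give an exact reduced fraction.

Step 1: cell (0,2) = 10/3
Step 2: cell (0,2) = 83/18
Full grid after step 2:
  85/18 79/20 83/18
  479/120 491/100 499/120
  53/12 311/80 19/4

Answer: 83/18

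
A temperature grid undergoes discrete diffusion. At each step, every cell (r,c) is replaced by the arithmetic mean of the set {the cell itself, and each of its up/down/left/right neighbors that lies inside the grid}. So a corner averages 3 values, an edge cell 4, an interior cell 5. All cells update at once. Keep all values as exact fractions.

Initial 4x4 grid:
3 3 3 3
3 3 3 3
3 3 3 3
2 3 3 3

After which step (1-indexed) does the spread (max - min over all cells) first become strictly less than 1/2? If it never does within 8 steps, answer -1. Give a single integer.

Answer: 1

Derivation:
Step 1: max=3, min=8/3, spread=1/3
  -> spread < 1/2 first at step 1
Step 2: max=3, min=49/18, spread=5/18
Step 3: max=3, min=607/216, spread=41/216
Step 4: max=3, min=18397/6480, spread=1043/6480
Step 5: max=3, min=557647/194400, spread=25553/194400
Step 6: max=53921/18000, min=16824541/5832000, spread=645863/5832000
Step 7: max=359029/120000, min=507238309/174960000, spread=16225973/174960000
Step 8: max=161299/54000, min=15268922017/5248800000, spread=409340783/5248800000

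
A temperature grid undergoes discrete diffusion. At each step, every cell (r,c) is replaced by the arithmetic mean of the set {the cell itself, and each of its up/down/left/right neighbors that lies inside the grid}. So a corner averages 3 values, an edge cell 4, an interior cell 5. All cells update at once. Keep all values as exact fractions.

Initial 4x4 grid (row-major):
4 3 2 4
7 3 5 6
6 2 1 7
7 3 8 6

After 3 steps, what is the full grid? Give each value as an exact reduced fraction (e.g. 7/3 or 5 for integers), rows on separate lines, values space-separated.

After step 1:
  14/3 3 7/2 4
  5 4 17/5 11/2
  11/2 3 23/5 5
  16/3 5 9/2 7
After step 2:
  38/9 91/24 139/40 13/3
  115/24 92/25 21/5 179/40
  113/24 221/50 41/10 221/40
  95/18 107/24 211/40 11/2
After step 3:
  461/108 3413/900 79/20 737/180
  7831/1800 1253/300 1993/500 139/30
  8639/1800 641/150 588/125 49/10
  130/27 1093/225 29/6 163/30

Answer: 461/108 3413/900 79/20 737/180
7831/1800 1253/300 1993/500 139/30
8639/1800 641/150 588/125 49/10
130/27 1093/225 29/6 163/30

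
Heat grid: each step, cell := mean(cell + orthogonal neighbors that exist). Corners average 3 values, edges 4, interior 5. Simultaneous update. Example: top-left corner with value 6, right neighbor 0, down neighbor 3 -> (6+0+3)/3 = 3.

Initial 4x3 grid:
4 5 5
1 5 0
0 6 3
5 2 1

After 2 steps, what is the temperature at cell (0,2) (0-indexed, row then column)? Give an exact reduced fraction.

Answer: 34/9

Derivation:
Step 1: cell (0,2) = 10/3
Step 2: cell (0,2) = 34/9
Full grid after step 2:
  127/36 889/240 34/9
  367/120 171/50 749/240
  331/120 78/25 219/80
  53/18 331/120 8/3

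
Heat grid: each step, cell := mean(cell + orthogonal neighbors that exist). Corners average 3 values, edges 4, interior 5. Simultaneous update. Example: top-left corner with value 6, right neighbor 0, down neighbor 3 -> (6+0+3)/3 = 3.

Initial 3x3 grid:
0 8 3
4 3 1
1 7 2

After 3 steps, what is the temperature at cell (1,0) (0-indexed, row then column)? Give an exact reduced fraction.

Answer: 651/200

Derivation:
Step 1: cell (1,0) = 2
Step 2: cell (1,0) = 73/20
Step 3: cell (1,0) = 651/200
Full grid after step 3:
  1301/360 8137/2400 2597/720
  651/200 5441/1500 46297/14400
  2527/720 46597/14400 3703/1080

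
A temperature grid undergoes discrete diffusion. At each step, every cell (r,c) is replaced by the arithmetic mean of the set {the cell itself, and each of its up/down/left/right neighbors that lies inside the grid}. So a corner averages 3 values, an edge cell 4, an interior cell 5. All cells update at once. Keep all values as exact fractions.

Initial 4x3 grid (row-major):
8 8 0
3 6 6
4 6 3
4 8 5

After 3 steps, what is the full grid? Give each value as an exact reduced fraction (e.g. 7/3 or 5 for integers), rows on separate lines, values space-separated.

Answer: 1501/270 12629/2400 10813/2160
19171/3600 10467/2000 35017/7200
1171/225 7729/1500 36497/7200
11249/2160 76199/14400 5647/1080

Derivation:
After step 1:
  19/3 11/2 14/3
  21/4 29/5 15/4
  17/4 27/5 5
  16/3 23/4 16/3
After step 2:
  205/36 223/40 167/36
  649/120 257/50 1153/240
  607/120 131/25 1169/240
  46/9 1309/240 193/36
After step 3:
  1501/270 12629/2400 10813/2160
  19171/3600 10467/2000 35017/7200
  1171/225 7729/1500 36497/7200
  11249/2160 76199/14400 5647/1080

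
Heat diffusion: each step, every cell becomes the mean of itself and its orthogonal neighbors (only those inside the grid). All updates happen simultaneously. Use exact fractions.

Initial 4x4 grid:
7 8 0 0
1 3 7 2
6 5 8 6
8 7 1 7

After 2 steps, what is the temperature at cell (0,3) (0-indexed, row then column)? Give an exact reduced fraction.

Step 1: cell (0,3) = 2/3
Step 2: cell (0,3) = 49/18
Full grid after step 2:
  169/36 1103/240 155/48 49/18
  1163/240 467/100 217/50 85/24
  441/80 21/4 267/50 587/120
  23/4 119/20 79/15 97/18

Answer: 49/18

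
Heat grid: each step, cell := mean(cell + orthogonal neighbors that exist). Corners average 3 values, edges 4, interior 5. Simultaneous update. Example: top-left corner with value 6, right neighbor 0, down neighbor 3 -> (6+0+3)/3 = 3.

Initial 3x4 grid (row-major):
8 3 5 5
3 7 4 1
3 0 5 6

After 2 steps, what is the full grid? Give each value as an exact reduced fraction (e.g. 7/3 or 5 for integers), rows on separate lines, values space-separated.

Answer: 47/9 271/60 271/60 143/36
919/240 451/100 99/25 241/60
11/3 129/40 159/40 47/12

Derivation:
After step 1:
  14/3 23/4 17/4 11/3
  21/4 17/5 22/5 4
  2 15/4 15/4 4
After step 2:
  47/9 271/60 271/60 143/36
  919/240 451/100 99/25 241/60
  11/3 129/40 159/40 47/12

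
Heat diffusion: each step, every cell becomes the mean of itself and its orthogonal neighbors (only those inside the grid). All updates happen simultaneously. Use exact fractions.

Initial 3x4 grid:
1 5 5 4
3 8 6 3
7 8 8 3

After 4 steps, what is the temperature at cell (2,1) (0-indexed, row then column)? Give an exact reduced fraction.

Answer: 41933/7200

Derivation:
Step 1: cell (2,1) = 31/4
Step 2: cell (2,1) = 13/2
Step 3: cell (2,1) = 1481/240
Step 4: cell (2,1) = 41933/7200
Full grid after step 4:
  42589/8640 71441/14400 7929/1600 20669/4320
  305719/57600 43617/8000 189929/36000 54497/10800
  49879/8640 41933/7200 122179/21600 2146/405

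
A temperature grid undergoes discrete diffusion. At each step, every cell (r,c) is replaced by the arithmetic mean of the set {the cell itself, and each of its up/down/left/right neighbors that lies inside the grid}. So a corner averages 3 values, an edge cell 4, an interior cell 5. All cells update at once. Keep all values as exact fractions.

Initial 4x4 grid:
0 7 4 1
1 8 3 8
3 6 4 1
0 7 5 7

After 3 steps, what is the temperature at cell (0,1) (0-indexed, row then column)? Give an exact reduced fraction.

Answer: 757/180

Derivation:
Step 1: cell (0,1) = 19/4
Step 2: cell (0,1) = 97/24
Step 3: cell (0,1) = 757/180
Full grid after step 3:
  389/108 757/180 3739/900 9239/2160
  1361/360 6181/1500 5557/1200 29897/7200
  6581/1800 27053/6000 13393/3000 33713/7200
  8531/2160 30809/7200 35153/7200 4939/1080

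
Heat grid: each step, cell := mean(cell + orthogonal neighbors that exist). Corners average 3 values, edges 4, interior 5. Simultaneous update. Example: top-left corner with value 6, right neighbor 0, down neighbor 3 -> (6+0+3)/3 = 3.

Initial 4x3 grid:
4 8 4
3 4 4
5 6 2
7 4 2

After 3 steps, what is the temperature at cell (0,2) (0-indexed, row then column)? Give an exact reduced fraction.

Answer: 505/108

Derivation:
Step 1: cell (0,2) = 16/3
Step 2: cell (0,2) = 83/18
Step 3: cell (0,2) = 505/108
Full grid after step 3:
  233/48 16831/3600 505/108
  3703/800 27731/6000 3769/900
  34487/7200 532/125 14381/3600
  632/135 7011/1600 8167/2160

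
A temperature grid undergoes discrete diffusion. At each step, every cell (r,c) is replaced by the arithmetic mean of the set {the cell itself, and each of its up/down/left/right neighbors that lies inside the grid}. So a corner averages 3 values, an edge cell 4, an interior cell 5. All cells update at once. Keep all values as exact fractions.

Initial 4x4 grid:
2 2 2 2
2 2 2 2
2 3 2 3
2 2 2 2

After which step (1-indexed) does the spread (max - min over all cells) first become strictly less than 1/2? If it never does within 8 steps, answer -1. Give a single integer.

Step 1: max=12/5, min=2, spread=2/5
  -> spread < 1/2 first at step 1
Step 2: max=277/120, min=2, spread=37/120
Step 3: max=4859/2160, min=813/400, spread=293/1350
Step 4: max=95659/43200, min=14791/7200, spread=6913/43200
Step 5: max=860167/388800, min=83001/40000, spread=333733/2430000
Step 6: max=128033009/58320000, min=13502383/6480000, spread=3255781/29160000
Step 7: max=3831111299/1749600000, min=407376733/194400000, spread=82360351/874800000
Step 8: max=114441022841/52488000000, min=12254651911/5832000000, spread=2074577821/26244000000

Answer: 1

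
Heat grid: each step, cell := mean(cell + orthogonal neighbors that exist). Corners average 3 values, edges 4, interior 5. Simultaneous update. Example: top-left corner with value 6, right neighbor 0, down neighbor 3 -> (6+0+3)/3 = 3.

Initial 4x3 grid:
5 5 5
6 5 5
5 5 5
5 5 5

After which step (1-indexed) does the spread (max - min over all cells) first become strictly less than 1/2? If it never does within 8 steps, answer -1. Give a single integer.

Step 1: max=16/3, min=5, spread=1/3
  -> spread < 1/2 first at step 1
Step 2: max=631/120, min=5, spread=31/120
Step 3: max=5611/1080, min=5, spread=211/1080
Step 4: max=556897/108000, min=9047/1800, spread=14077/108000
Step 5: max=5000407/972000, min=543683/108000, spread=5363/48600
Step 6: max=149540809/29160000, min=302869/60000, spread=93859/1166400
Step 7: max=8958274481/1749600000, min=491336467/97200000, spread=4568723/69984000
Step 8: max=536660435629/104976000000, min=14761618889/2916000000, spread=8387449/167961600

Answer: 1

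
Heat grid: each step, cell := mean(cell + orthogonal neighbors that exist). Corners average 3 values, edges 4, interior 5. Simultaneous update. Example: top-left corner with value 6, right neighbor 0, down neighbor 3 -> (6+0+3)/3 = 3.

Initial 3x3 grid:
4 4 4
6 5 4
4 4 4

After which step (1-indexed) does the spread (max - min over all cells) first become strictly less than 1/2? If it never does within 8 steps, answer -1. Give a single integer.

Answer: 3

Derivation:
Step 1: max=19/4, min=4, spread=3/4
Step 2: max=1121/240, min=25/6, spread=121/240
Step 3: max=65527/14400, min=20359/4800, spread=89/288
  -> spread < 1/2 first at step 3
Step 4: max=3895169/864000, min=1235473/288000, spread=755/3456
Step 5: max=231707143/51840000, min=24862877/5760000, spread=6353/41472
Step 6: max=13836643121/3110400000, min=4500691457/1036800000, spread=53531/497664
Step 7: max=827009814487/186624000000, min=270972511079/62208000000, spread=450953/5971968
Step 8: max=49499363147489/11197440000000, min=1811324543657/414720000000, spread=3799043/71663616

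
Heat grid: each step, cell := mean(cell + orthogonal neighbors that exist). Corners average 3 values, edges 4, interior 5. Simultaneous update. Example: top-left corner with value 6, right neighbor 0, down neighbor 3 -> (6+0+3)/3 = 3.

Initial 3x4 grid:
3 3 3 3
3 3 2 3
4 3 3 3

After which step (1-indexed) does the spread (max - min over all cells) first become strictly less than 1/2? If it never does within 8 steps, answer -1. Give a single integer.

Answer: 3

Derivation:
Step 1: max=10/3, min=11/4, spread=7/12
Step 2: max=59/18, min=277/100, spread=457/900
Step 3: max=6773/2160, min=13589/4800, spread=13159/43200
  -> spread < 1/2 first at step 3
Step 4: max=402847/129600, min=123049/43200, spread=337/1296
Step 5: max=23804873/7776000, min=49601309/17280000, spread=29685679/155520000
Step 6: max=1420057507/466560000, min=447830419/155520000, spread=61253/373248
Step 7: max=84629853713/27993600000, min=27012260321/9331200000, spread=14372291/111974400
Step 8: max=5058154795267/1679616000000, min=1625854456339/559872000000, spread=144473141/1343692800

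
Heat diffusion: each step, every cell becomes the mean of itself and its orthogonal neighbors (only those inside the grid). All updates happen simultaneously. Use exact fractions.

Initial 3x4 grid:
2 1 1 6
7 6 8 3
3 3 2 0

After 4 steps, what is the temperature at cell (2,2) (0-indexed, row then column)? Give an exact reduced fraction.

Step 1: cell (2,2) = 13/4
Step 2: cell (2,2) = 149/48
Step 3: cell (2,2) = 5141/1440
Step 4: cell (2,2) = 30427/8640
Full grid after step 4:
  49159/12960 16447/4320 15691/4320 94247/25920
  13735/3456 3407/900 17773/4800 39913/11520
  12811/3240 33479/8640 30427/8640 89077/25920

Answer: 30427/8640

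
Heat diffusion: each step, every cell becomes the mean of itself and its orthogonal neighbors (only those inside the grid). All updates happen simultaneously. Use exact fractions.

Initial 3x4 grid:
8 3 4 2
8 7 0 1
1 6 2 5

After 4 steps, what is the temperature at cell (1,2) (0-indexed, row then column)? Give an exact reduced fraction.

Step 1: cell (1,2) = 14/5
Step 2: cell (1,2) = 151/50
Step 3: cell (1,2) = 1649/500
Step 4: cell (1,2) = 6326/1875
Full grid after step 4:
  330491/64800 958307/216000 747107/216000 183311/64800
  270503/54000 394123/90000 6326/1875 202529/72000
  104197/21600 101423/24000 734107/216000 185911/64800

Answer: 6326/1875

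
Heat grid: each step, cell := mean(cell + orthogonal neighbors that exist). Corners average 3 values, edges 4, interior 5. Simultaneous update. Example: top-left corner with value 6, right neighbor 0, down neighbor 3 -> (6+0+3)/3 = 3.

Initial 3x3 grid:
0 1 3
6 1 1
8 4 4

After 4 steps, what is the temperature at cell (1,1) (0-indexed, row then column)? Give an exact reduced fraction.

Answer: 59091/20000

Derivation:
Step 1: cell (1,1) = 13/5
Step 2: cell (1,1) = 141/50
Step 3: cell (1,1) = 2959/1000
Step 4: cell (1,1) = 59091/20000
Full grid after step 4:
  5623/2025 713533/288000 146461/64800
  2840849/864000 59091/20000 2305099/864000
  10039/2700 999533/288000 22429/7200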